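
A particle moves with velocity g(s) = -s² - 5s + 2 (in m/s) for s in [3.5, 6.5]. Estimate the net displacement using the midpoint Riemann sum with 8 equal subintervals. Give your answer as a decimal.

-146.21484375

Δs = (6.5 − 3.5)/8 = 0.375.
Midpoints: 3.6875, 4.0625, 4.4375, 4.8125, 5.1875, 5.5625, 5.9375, 6.3125.
g(3.6875) = -30.03515625, g(4.0625) = -34.81640625, g(4.4375) = -39.87890625, g(4.8125) = -45.22265625, g(5.1875) = -50.84765625, g(5.5625) = -56.75390625, g(5.9375) = -62.94140625, g(6.3125) = -69.41015625.
Sum = Δs · [g(3.6875) + g(4.0625) + g(4.4375) + ...].
Sum = -146.21484375.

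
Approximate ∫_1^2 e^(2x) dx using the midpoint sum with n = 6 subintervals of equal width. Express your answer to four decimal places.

23.4956

Δx = (2 − 1)/6 = 1/6.
Midpoints: 13/12, 1.25, 17/12, 19/12, 1.75, 23/12.
f(13/12) ≈ 8.7291, f(1.25) ≈ 12.1825, f(17/12) ≈ 17.0020, f(19/12) ≈ 23.7283, f(1.75) ≈ 33.1155, f(23/12) ≈ 46.2163.
Sum = Δx · [f(13/12) + f(1.25) + f(17/12) + ...].
Sum ≈ 23.4956.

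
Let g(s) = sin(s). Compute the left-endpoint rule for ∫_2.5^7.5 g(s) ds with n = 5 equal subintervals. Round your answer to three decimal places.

Δs = (7.5 − 2.5)/5 = 1.
Left endpoints: 2.5, 3.5, 4.5, 5.5, 6.5.
g(2.5) ≈ 0.598, g(3.5) ≈ -0.351, g(4.5) ≈ -0.978, g(5.5) ≈ -0.706, g(6.5) ≈ 0.215.
Sum = Δs · [g(2.5) + g(3.5) + g(4.5) + g(5.5) + g(6.5)].
Sum ≈ -1.220.

-1.220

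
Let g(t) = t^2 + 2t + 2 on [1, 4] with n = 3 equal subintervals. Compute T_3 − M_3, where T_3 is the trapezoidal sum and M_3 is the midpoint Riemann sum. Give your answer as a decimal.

T_3 = 42.5.
M_3 = 41.75.
T_3 − M_3 = 0.75.

0.75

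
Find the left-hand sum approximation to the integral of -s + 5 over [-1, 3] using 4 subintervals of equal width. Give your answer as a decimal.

Δs = (3 − (-1))/4 = 1.
Left endpoints: -1, 0, 1, 2.
f(-1) = 6, f(0) = 5, f(1) = 4, f(2) = 3.
Sum = Δs · [f(-1) + f(0) + f(1) + f(2)].
Sum = 18.

18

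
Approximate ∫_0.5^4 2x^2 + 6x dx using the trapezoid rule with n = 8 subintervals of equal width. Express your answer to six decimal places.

Δx = (4 − 0.5)/8 = 0.4375.
f(0.5) = 3.5, f(0.9375) = 7.3828125, f(1.375) = 12.03125, f(1.8125) = 17.4453125, f(2.25) = 23.625, f(2.6875) = 30.5703125, f(3.125) = 38.28125, f(3.5625) = 46.7578125, f(4) = 56.
T_8 = (Δx/2)·[f(x_0) + 2f(x_1) + ... + 2f(x_{7}) + f(x_8)].
Sum ≈ 90.056641.

90.056641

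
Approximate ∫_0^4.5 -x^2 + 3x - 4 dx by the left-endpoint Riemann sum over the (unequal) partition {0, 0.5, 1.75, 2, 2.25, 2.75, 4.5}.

-13.34375

Subinterval widths: 0.5, 1.25, 0.25, 0.25, 0.5, 1.75.
Left endpoints: 0, 0.5, 1.75, 2, 2.25, 2.75.
f(0) = -4, f(0.5) = -2.75, f(1.75) = -1.8125, f(2) = -2, f(2.25) = -2.3125, f(2.75) = -3.3125.
Sum = Σ Δx_i · f(x_i).
Sum = -13.34375.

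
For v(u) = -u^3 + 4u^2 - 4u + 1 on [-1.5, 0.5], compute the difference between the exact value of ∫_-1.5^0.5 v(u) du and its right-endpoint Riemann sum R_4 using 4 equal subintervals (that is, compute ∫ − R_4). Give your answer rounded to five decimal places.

Exact integral: ∫_-1.5^0.5 v(u) du ≈ 11.9166667.
R_4 = 7.5.
Error ≈ 11.9166667 − 7.5 ≈ 4.41667.

4.41667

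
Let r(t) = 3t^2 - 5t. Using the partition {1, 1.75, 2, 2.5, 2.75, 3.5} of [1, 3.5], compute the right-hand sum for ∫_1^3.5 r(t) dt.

Subinterval widths: 0.75, 0.25, 0.5, 0.25, 0.75.
Right endpoints: 1.75, 2, 2.5, 2.75, 3.5.
r(1.75) = 0.4375, r(2) = 2, r(2.5) = 6.25, r(2.75) = 8.9375, r(3.5) = 19.25.
Sum = Σ Δt_i · r(t_i).
Sum = 20.625.

20.625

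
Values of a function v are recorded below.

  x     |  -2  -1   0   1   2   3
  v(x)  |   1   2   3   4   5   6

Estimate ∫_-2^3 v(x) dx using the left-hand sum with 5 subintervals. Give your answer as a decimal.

15

Δx = 1.
Sum = 1·[1 + 2 + 3 + 4 + 5] = 15.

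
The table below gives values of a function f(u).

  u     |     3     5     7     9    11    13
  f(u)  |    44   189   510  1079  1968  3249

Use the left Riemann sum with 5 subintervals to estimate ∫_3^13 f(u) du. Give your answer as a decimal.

7580

Δu = 2.
Sum = 2·[44 + 189 + 510 + 1079 + 1968] = 7580.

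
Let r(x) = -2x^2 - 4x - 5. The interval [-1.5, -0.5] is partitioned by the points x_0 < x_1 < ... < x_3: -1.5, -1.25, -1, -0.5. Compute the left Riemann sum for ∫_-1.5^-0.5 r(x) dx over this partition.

-3.15625

Subinterval widths: 0.25, 0.25, 0.5.
Left endpoints: -1.5, -1.25, -1.
r(-1.5) = -3.5, r(-1.25) = -3.125, r(-1) = -3.
Sum = Σ Δx_i · r(x_i).
Sum = -3.15625.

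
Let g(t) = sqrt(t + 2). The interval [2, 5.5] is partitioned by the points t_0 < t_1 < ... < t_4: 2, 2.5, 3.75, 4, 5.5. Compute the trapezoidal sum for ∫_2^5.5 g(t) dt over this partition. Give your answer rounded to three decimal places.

8.352

Subinterval widths: 0.5, 1.25, 0.25, 1.5.
g(2) ≈ 2.000, g(2.5) ≈ 2.121, g(3.75) ≈ 2.398, g(4) ≈ 2.449, g(5.5) ≈ 2.739.
On each subinterval the trapezoid contributes (Δt_i/2)·[g(t_{i-1}) + g(t_i)].
Sum ≈ 8.352.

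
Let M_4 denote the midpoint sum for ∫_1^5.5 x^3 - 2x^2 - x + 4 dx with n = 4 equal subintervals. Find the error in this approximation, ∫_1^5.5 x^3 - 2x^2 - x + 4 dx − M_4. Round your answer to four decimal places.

3.6782

Exact integral: ∫_1^5.5 f(x) dx = 121.640625.
M_4 ≈ 117.962402.
Error ≈ 121.640625 − 117.962402 ≈ 3.6782.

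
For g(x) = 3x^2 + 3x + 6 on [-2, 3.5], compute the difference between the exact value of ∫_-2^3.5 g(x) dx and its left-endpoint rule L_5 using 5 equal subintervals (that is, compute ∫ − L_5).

19.36

Exact integral: ∫_-2^3.5 g(x) dx = 96.25.
L_5 = 76.89.
Error = 96.25 − 76.89 = 19.36.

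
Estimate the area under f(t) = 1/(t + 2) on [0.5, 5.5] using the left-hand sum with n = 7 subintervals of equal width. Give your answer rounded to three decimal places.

Δt = (5.5 − 0.5)/7 = 5/7.
Left endpoints: 0.5, 17/14, 27/14, 37/14, 47/14, 57/14, 67/14.
f(0.5) = 0.4, f(17/14) = 14/45, f(27/14) = 14/55, f(37/14) = 14/65, f(47/14) = 14/75, f(57/14) = 14/85, f(67/14) = 14/95.
Sum = Δt · [f(0.5) + f(17/14) + f(27/14) + ...].
Sum ≈ 1.200.

1.200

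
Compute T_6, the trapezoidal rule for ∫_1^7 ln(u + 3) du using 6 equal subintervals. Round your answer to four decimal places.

11.4682

Δu = (7 − 1)/6 = 1.
f(1) ≈ 1.3863, f(2) ≈ 1.6094, f(3) ≈ 1.7918, f(4) ≈ 1.9459, f(5) ≈ 2.0794, f(6) ≈ 2.1972, f(7) ≈ 2.3026.
T_6 = (Δu/2)·[f(u_0) + 2f(u_1) + ... + 2f(u_{5}) + f(u_6)].
Sum ≈ 11.4682.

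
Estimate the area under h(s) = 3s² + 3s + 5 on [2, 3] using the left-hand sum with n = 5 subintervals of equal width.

Δs = (3 − 2)/5 = 0.2.
Left endpoints: 2, 2.2, 2.4, 2.6, 2.8.
h(2) = 23, h(2.2) = 26.12, h(2.4) = 29.48, h(2.6) = 33.08, h(2.8) = 36.92.
Sum = Δs · [h(2) + h(2.2) + h(2.4) + h(2.6) + h(2.8)].
Sum = 29.72.

29.72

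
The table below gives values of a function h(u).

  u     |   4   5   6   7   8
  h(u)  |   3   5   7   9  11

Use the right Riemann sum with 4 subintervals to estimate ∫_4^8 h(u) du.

Δu = 1.
Sum = 1·[5 + 7 + 9 + 11] = 32.

32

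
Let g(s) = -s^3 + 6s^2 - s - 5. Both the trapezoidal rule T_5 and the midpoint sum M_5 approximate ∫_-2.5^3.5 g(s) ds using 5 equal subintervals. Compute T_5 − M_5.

T_5 = 62.73.
M_5 = 53.01.
T_5 − M_5 = 9.72.

9.72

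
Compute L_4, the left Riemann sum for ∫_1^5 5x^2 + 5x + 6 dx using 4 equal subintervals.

Δx = (5 − 1)/4 = 1.
Left endpoints: 1, 2, 3, 4.
f(1) = 16, f(2) = 36, f(3) = 66, f(4) = 106.
Sum = Δx · [f(1) + f(2) + f(3) + f(4)].
Sum = 224.

224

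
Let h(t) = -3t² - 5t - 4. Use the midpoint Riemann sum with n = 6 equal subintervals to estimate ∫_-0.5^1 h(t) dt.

Δt = (1 − (-0.5))/6 = 0.25.
Midpoints: -0.375, -0.125, 0.125, 0.375, 0.625, 0.875.
h(-0.375) = -2.546875, h(-0.125) = -3.421875, h(0.125) = -4.671875, h(0.375) = -6.296875, h(0.625) = -8.296875, h(0.875) = -10.671875.
Sum = Δt · [h(-0.375) + h(-0.125) + h(0.125) + ...].
Sum = -8.9765625.

-8.9765625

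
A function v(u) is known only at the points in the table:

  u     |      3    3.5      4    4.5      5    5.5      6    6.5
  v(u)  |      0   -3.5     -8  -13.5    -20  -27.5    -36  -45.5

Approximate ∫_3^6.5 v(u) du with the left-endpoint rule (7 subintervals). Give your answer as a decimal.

Δu = 0.5.
Sum = 0.5·[0 + (-3.5) + (-8) + (-13.5) + (-20) + (-27.5) + (-36)] = -54.25.

-54.25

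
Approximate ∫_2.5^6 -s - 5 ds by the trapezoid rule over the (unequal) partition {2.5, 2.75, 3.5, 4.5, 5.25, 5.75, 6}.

-32.375

Subinterval widths: 0.25, 0.75, 1, 0.75, 0.5, 0.25.
f(2.5) = -7.5, f(2.75) = -7.75, f(3.5) = -8.5, f(4.5) = -9.5, f(5.25) = -10.25, f(5.75) = -10.75, f(6) = -11.
On each subinterval the trapezoid contributes (Δs_i/2)·[f(s_{i-1}) + f(s_i)].
Sum = -32.375.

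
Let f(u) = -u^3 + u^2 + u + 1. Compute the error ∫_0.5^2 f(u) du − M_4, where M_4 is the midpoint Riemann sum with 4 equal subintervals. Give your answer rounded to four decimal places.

-0.0483

Exact integral: ∫_0.5^2 f(u) du = 2.015625.
M_4 ≈ 2.063965.
Error ≈ 2.015625 − 2.063965 ≈ -0.0483.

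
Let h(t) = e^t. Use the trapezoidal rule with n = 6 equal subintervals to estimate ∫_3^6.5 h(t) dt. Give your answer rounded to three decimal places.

Δt = (6.5 − 3)/6 = 7/12.
h(3) ≈ 20.086, h(43/12) ≈ 35.993, h(25/6) ≈ 64.500, h(4.75) ≈ 115.584, h(16/3) ≈ 207.127, h(71/12) ≈ 371.172, h(6.5) ≈ 665.142.
T_6 = (Δt/2)·[h(t_0) + 2h(t_1) + ... + 2h(t_{5}) + h(t_6)].
Sum ≈ 663.245.

663.245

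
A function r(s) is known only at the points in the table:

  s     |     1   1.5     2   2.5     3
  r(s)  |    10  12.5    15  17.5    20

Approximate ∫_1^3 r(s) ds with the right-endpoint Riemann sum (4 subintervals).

32.5

Δs = 0.5.
Sum = 0.5·[12.5 + 15 + 17.5 + 20] = 32.5.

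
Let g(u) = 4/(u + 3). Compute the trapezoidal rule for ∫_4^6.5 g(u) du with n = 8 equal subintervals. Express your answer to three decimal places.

Δu = (6.5 − 4)/8 = 0.3125.
g(4) = 4/7, g(4.3125) = 64/117, g(4.625) = 32/61, g(4.9375) = 64/127, g(5.25) = 16/33, g(5.5625) = 64/137, g(5.875) = 32/71, g(6.1875) = 64/147, g(6.5) = 8/19.
T_8 = (Δu/2)·[g(u_0) + 2g(u_1) + ... + 2g(u_{7}) + g(u_8)].
Sum ≈ 1.222.

1.222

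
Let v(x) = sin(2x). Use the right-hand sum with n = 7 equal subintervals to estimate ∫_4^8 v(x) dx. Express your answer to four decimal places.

Δx = (8 − 4)/7 = 4/7.
Right endpoints: 32/7, 36/7, 40/7, 44/7, 48/7, 52/7, 8.
v(32/7) ≈ 0.2782, v(36/7) ≈ -0.7585, v(40/7) ≈ -0.9077, v(44/7) ≈ 0.0051, v(48/7) ≈ 0.9119, v(52/7) ≈ 0.7518, v(8) ≈ -0.2879.
Sum = Δx · [v(32/7) + v(36/7) + v(40/7) + ...].
Sum ≈ -0.0040.

-0.0040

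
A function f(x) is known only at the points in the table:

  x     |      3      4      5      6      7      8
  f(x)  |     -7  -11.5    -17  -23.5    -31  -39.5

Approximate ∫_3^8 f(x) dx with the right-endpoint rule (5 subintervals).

Δx = 1.
Sum = 1·[(-11.5) + (-17) + (-23.5) + (-31) + (-39.5)] = -122.5.

-122.5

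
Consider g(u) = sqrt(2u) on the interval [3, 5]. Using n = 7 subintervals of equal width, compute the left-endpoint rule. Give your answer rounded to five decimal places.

5.53949

Δu = (5 − 3)/7 = 2/7.
Left endpoints: 3, 23/7, 25/7, 27/7, 29/7, 31/7, 33/7.
g(3) ≈ 2.44949, g(23/7) ≈ 2.56348, g(25/7) ≈ 2.67261, g(27/7) ≈ 2.77746, g(29/7) ≈ 2.87849, g(31/7) ≈ 2.97610, g(33/7) ≈ 3.07060.
Sum = Δu · [g(3) + g(23/7) + g(25/7) + ...].
Sum ≈ 5.53949.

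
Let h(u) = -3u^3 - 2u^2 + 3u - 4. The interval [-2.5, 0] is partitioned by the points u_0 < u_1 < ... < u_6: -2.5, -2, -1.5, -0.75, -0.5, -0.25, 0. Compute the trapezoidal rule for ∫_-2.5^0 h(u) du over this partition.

0.75390625

Subinterval widths: 0.5, 0.5, 0.75, 0.25, 0.25, 0.25.
h(-2.5) = 22.875, h(-2) = 6, h(-1.5) = -2.875, h(-0.75) = -6.109375, h(-0.5) = -5.625, h(-0.25) = -4.828125, h(0) = -4.
On each subinterval the trapezoid contributes (Δu_i/2)·[h(u_{i-1}) + h(u_i)].
Sum = 0.75390625.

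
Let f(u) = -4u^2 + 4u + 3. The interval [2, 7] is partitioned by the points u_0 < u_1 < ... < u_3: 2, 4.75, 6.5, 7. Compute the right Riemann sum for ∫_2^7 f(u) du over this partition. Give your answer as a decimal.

-515.1875

Subinterval widths: 2.75, 1.75, 0.5.
Right endpoints: 4.75, 6.5, 7.
f(4.75) = -68.25, f(6.5) = -140, f(7) = -165.
Sum = Σ Δu_i · f(u_i).
Sum = -515.1875.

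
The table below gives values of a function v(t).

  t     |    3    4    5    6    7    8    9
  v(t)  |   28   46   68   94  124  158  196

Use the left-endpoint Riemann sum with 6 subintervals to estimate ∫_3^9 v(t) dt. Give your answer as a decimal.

Δt = 1.
Sum = 1·[28 + 46 + 68 + 94 + 124 + 158] = 518.

518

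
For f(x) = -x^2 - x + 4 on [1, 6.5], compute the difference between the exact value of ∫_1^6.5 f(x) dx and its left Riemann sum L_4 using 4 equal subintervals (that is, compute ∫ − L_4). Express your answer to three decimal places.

Exact integral: ∫_1^6.5 f(x) dx ≈ -89.83333.
L_4 = -59.42578125.
Error ≈ -89.83333 − (-59.42578125) ≈ -30.408.

-30.408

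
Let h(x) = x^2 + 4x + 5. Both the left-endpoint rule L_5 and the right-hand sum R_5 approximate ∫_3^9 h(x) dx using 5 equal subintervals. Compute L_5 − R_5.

L_5 = 351.84.
R_5 = 467.04.
L_5 − R_5 = -115.2.

-115.2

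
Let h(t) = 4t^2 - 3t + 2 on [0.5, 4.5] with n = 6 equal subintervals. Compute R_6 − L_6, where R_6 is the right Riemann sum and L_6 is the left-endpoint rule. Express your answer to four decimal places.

R_6 ≈ 123.185185.
L_6 ≈ 77.851852.
R_6 − L_6 ≈ 45.3333.

45.3333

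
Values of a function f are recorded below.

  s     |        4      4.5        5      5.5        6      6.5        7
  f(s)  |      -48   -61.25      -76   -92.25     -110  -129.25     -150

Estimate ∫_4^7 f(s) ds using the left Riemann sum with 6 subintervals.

Δs = 0.5.
Sum = 0.5·[(-48) + (-61.25) + (-76) + (-92.25) + (-110) + (-129.25)] = -258.375.

-258.375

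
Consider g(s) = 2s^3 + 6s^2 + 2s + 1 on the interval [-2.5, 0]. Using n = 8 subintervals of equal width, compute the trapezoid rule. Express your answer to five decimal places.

7.90771

Δs = (0 − (-2.5))/8 = 0.3125.
g(-2.5) = 2.25, g(-2.1875) = 9013/2048, g(-1.875) = 5.16015625, g(-1.5625) = 10023/2048, g(-1.25) = 3.96875, g(-0.9375) = 5633/2048, g(-0.625) = 1.60546875, g(-0.3125) = 1843/2048, g(0) = 1.
T_8 = (Δs/2)·[g(s_0) + 2g(s_1) + ... + 2g(s_{7}) + g(s_8)].
Sum ≈ 7.90771.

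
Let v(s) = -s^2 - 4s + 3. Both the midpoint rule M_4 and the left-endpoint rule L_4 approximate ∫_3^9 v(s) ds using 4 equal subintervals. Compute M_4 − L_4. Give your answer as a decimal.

M_4 = -358.875.
L_4 = -290.25.
M_4 − L_4 = -68.625.

-68.625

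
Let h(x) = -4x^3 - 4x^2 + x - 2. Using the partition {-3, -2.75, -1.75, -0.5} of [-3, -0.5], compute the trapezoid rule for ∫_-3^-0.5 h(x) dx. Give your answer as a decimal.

Subinterval widths: 0.25, 1, 1.25.
h(-3) = 67, h(-2.75) = 48.1875, h(-1.75) = 5.4375, h(-0.5) = -3.
On each subinterval the trapezoid contributes (Δx_i/2)·[h(x_{i-1}) + h(x_i)].
Sum = 42.734375.

42.734375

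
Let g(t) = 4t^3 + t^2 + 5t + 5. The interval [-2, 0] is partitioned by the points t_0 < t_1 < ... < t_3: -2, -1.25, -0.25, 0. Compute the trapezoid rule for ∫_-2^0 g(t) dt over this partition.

-15.96875

Subinterval widths: 0.75, 1, 0.25.
g(-2) = -33, g(-1.25) = -7.5, g(-0.25) = 3.75, g(0) = 5.
On each subinterval the trapezoid contributes (Δt_i/2)·[g(t_{i-1}) + g(t_i)].
Sum = -15.96875.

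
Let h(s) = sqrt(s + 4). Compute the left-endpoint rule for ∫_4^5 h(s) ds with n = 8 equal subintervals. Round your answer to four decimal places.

Δs = (5 − 4)/8 = 0.125.
Left endpoints: 4, 4.125, 4.25, 4.375, 4.5, 4.625, 4.75, 4.875.
h(4) ≈ 2.8284, h(4.125) ≈ 2.8504, h(4.25) ≈ 2.8723, h(4.375) ≈ 2.8940, h(4.5) ≈ 2.9155, h(4.625) ≈ 2.9368, h(4.75) ≈ 2.9580, h(4.875) ≈ 2.9791.
Sum = Δs · [h(4) + h(4.125) + h(4.25) + ...].
Sum ≈ 2.9043.

2.9043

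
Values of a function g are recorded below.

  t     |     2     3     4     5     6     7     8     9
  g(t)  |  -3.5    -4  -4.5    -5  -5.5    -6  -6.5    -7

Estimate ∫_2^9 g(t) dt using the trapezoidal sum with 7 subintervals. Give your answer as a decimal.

-36.75

Δt = 1.
T_7 = (1/2)·[(-3.5) + 2·(-4) + 2·(-4.5) + 2·(-5) + 2·(-5.5) + 2·(-6) + 2·(-6.5) + (-7)] = -36.75.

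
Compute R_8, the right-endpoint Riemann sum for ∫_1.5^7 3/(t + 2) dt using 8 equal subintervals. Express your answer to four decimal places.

Δt = (7 − 1.5)/8 = 0.6875.
Right endpoints: 2.1875, 2.875, 3.5625, 4.25, 4.9375, 5.625, 6.3125, 7.
f(2.1875) = 48/67, f(2.875) = 8/13, f(3.5625) = 48/89, f(4.25) = 0.48, f(4.9375) = 16/37, f(5.625) = 24/61, f(6.3125) = 48/133, f(7) = 1/3.
Sum = Δt · [f(2.1875) + f(2.875) + f(3.5625) + ...].
Sum ≈ 2.6615.

2.6615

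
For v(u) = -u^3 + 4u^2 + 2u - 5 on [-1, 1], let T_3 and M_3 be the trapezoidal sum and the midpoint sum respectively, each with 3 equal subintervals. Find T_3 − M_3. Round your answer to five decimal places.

T_3 ≈ -6.7407407.
M_3 ≈ -7.6296296.
T_3 − M_3 ≈ 0.88889.

0.88889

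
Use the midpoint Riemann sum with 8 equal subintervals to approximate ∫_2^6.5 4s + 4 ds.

94.5

Δs = (6.5 − 2)/8 = 0.5625.
Midpoints: 2.28125, 2.84375, 3.40625, 3.96875, 4.53125, 5.09375, 5.65625, 6.21875.
f(2.28125) = 13.125, f(2.84375) = 15.375, f(3.40625) = 17.625, f(3.96875) = 19.875, f(4.53125) = 22.125, f(5.09375) = 24.375, f(5.65625) = 26.625, f(6.21875) = 28.875.
Sum = Δs · [f(2.28125) + f(2.84375) + f(3.40625) + ...].
Sum = 94.5.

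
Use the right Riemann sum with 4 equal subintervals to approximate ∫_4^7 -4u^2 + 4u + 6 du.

-334.125

Δu = (7 − 4)/4 = 0.75.
Right endpoints: 4.75, 5.5, 6.25, 7.
f(4.75) = -65.25, f(5.5) = -93, f(6.25) = -125.25, f(7) = -162.
Sum = Δu · [f(4.75) + f(5.5) + f(6.25) + f(7)].
Sum = -334.125.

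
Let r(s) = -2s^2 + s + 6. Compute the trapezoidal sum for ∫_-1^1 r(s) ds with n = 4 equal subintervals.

10.5

Δs = (1 − (-1))/4 = 0.5.
r(-1) = 3, r(-0.5) = 5, r(0) = 6, r(0.5) = 6, r(1) = 5.
T_4 = (Δs/2)·[r(s_0) + 2r(s_1) + 2r(s_2) + 2r(s_3) + r(s_4)].
Sum = 10.5.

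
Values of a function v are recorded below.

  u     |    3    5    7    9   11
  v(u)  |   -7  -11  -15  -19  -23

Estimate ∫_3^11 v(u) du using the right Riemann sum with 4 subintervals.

Δu = 2.
Sum = 2·[(-11) + (-15) + (-19) + (-23)] = -136.

-136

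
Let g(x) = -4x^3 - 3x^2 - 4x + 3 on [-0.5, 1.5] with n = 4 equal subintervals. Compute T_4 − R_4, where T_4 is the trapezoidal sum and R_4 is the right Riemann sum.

7

T_4 = -7.25.
R_4 = -14.25.
T_4 − R_4 = 7.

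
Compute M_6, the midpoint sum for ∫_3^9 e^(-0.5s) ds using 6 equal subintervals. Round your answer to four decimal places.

Δs = (9 − 3)/6 = 1.
Midpoints: 3.5, 4.5, 5.5, 6.5, 7.5, 8.5.
f(3.5) ≈ 0.1738, f(4.5) ≈ 0.1054, f(5.5) ≈ 0.0639, f(6.5) ≈ 0.0388, f(7.5) ≈ 0.0235, f(8.5) ≈ 0.0143.
Sum = Δs · [f(3.5) + f(4.5) + f(5.5) + ...].
Sum ≈ 0.4197.

0.4197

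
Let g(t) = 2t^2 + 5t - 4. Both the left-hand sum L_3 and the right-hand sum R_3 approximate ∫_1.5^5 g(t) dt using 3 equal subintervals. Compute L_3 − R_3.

-73.5

L_3 ≈ 88.796296.
R_3 ≈ 162.296296.
L_3 − R_3 = -73.5.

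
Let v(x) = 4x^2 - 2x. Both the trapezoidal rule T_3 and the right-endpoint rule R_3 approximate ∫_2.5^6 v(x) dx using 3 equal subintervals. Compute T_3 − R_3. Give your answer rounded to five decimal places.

-65.33333

T_3 ≈ 240.5925926.
R_3 ≈ 305.9259259.
T_3 − R_3 ≈ -65.33333.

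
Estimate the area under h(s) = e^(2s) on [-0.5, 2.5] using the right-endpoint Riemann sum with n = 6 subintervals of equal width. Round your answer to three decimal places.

117.102

Δs = (2.5 − (-0.5))/6 = 0.5.
Right endpoints: 0, 0.5, 1, 1.5, 2, 2.5.
h(0) ≈ 1.000, h(0.5) ≈ 2.718, h(1) ≈ 7.389, h(1.5) ≈ 20.086, h(2) ≈ 54.598, h(2.5) ≈ 148.413.
Sum = Δs · [h(0) + h(0.5) + h(1) + ...].
Sum ≈ 117.102.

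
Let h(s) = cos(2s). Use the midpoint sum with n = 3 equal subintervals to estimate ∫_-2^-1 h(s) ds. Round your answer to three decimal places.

Δs = (-1 − (-2))/3 = 1/3.
Midpoints: -11/6, -1.5, -7/6.
h(-11/6) ≈ -0.865, h(-1.5) ≈ -0.990, h(-7/6) ≈ -0.691.
Sum = Δs · [h(-11/6) + h(-1.5) + h(-7/6)].
Sum ≈ -0.849.

-0.849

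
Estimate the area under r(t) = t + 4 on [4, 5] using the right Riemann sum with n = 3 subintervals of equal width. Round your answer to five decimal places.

Δt = (5 − 4)/3 = 1/3.
Right endpoints: 13/3, 14/3, 5.
r(13/3) = 25/3, r(14/3) = 26/3, r(5) = 9.
Sum = Δt · [r(13/3) + r(14/3) + r(5)].
Sum ≈ 8.66667.

8.66667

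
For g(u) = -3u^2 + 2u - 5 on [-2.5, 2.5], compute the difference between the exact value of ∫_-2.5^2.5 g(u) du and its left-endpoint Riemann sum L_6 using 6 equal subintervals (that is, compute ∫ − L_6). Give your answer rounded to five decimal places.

Exact integral: ∫_-2.5^2.5 g(u) du = -56.25.
L_6 ≈ -62.1527778.
Error ≈ -56.25 − (-62.1527778) ≈ 5.90278.

5.90278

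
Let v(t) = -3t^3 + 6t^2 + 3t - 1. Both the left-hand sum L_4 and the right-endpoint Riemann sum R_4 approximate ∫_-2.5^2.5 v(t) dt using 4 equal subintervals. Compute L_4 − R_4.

L_4 = 114.53125.
R_4 = 16.09375.
L_4 − R_4 = 98.4375.

98.4375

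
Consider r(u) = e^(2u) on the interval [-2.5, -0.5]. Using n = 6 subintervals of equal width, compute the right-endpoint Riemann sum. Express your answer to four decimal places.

Δu = (-0.5 − (-2.5))/6 = 1/3.
Right endpoints: -13/6, -11/6, -1.5, -7/6, -5/6, -0.5.
r(-13/6) ≈ 0.0131, r(-11/6) ≈ 0.0256, r(-1.5) ≈ 0.0498, r(-7/6) ≈ 0.0970, r(-5/6) ≈ 0.1889, r(-0.5) ≈ 0.3679.
Sum = Δu · [r(-13/6) + r(-11/6) + r(-1.5) + ...].
Sum ≈ 0.2474.

0.2474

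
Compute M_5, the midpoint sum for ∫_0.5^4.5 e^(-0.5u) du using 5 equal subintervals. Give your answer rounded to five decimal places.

1.33787

Δu = (4.5 − 0.5)/5 = 0.8.
Midpoints: 0.9, 1.7, 2.5, 3.3, 4.1.
f(0.9) ≈ 0.63763, f(1.7) ≈ 0.42741, f(2.5) ≈ 0.28650, f(3.3) ≈ 0.19205, f(4.1) ≈ 0.12873.
Sum = Δu · [f(0.9) + f(1.7) + f(2.5) + f(3.3) + f(4.1)].
Sum ≈ 1.33787.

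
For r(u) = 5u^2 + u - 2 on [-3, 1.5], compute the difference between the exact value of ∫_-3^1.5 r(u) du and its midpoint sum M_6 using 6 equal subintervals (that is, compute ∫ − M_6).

Exact integral: ∫_-3^1.5 r(u) du = 38.25.
M_6 = 37.1953125.
Error = 38.25 − 37.1953125 = 1.0546875.

1.0546875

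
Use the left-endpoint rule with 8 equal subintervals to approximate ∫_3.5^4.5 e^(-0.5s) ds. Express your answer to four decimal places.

Δs = (4.5 − 3.5)/8 = 0.125.
Left endpoints: 3.5, 3.625, 3.75, 3.875, 4, 4.125, 4.25, 4.375.
f(3.5) ≈ 0.1738, f(3.625) ≈ 0.1632, f(3.75) ≈ 0.1534, f(3.875) ≈ 0.1441, f(4) ≈ 0.1353, f(4.125) ≈ 0.1271, f(4.25) ≈ 0.1194, f(4.375) ≈ 0.1122.
Sum = Δs · [f(3.5) + f(3.625) + f(3.75) + ...].
Sum ≈ 0.1411.

0.1411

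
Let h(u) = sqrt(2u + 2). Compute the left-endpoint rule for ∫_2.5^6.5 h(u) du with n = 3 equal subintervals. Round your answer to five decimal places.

Δu = (6.5 − 2.5)/3 = 4/3.
Left endpoints: 2.5, 23/6, 31/6.
h(2.5) ≈ 2.64575, h(23/6) ≈ 3.10913, h(31/6) ≈ 3.51188.
Sum = Δu · [h(2.5) + h(23/6) + h(31/6)].
Sum ≈ 12.35568.

12.35568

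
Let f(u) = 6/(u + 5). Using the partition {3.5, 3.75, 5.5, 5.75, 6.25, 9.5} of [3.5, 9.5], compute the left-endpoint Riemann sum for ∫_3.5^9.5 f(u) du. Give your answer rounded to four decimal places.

3.5317

Subinterval widths: 0.25, 1.75, 0.25, 0.5, 3.25.
Left endpoints: 3.5, 3.75, 5.5, 5.75, 6.25.
f(3.5) = 12/17, f(3.75) = 24/35, f(5.5) = 4/7, f(5.75) = 24/43, f(6.25) = 8/15.
Sum = Σ Δu_i · f(u_i).
Sum ≈ 3.5317.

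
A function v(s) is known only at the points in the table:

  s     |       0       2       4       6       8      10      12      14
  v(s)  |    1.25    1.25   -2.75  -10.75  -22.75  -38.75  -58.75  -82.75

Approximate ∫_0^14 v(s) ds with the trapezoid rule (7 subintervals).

-346.5

Δs = 2.
T_7 = (2/2)·[1.25 + 2·1.25 + 2·(-2.75) + 2·(-10.75) + 2·(-22.75) + 2·(-38.75) + 2·(-58.75) + (-82.75)] = -346.5.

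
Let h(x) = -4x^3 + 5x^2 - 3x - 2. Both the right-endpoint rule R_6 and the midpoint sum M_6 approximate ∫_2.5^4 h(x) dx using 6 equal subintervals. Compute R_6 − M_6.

-19.453125

R_6 = -173.125.
M_6 = -153.671875.
R_6 − M_6 = -19.453125.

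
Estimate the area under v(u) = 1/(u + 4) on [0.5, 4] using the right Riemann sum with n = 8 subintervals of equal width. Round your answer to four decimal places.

0.5546

Δu = (4 − 0.5)/8 = 0.4375.
Right endpoints: 0.9375, 1.375, 1.8125, 2.25, 2.6875, 3.125, 3.5625, 4.
v(0.9375) = 16/79, v(1.375) = 8/43, v(1.8125) = 16/93, v(2.25) = 0.16, v(2.6875) = 16/107, v(3.125) = 8/57, v(3.5625) = 16/121, v(4) = 0.125.
Sum = Δu · [v(0.9375) + v(1.375) + v(1.8125) + ...].
Sum ≈ 0.5546.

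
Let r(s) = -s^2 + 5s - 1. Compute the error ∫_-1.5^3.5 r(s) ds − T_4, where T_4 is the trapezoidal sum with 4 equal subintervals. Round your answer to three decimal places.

1.302

Exact integral: ∫_-1.5^3.5 r(s) ds ≈ 4.58333.
T_4 = 3.28125.
Error ≈ 4.58333 − 3.28125 ≈ 1.302.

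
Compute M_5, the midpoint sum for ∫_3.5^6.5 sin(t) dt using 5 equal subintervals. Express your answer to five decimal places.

Δt = (6.5 − 3.5)/5 = 0.6.
Midpoints: 3.8, 4.4, 5, 5.6, 6.2.
f(3.8) ≈ -0.61186, f(4.4) ≈ -0.95160, f(5) ≈ -0.95892, f(5.6) ≈ -0.63127, f(6.2) ≈ -0.08309.
Sum = Δt · [f(3.8) + f(4.4) + f(5) + f(5.6) + f(6.2)].
Sum ≈ -1.94204.

-1.94204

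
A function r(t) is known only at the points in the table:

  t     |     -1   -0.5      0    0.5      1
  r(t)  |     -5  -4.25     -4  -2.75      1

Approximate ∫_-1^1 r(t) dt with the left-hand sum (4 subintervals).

Δt = 0.5.
Sum = 0.5·[(-5) + (-4.25) + (-4) + (-2.75)] = -8.

-8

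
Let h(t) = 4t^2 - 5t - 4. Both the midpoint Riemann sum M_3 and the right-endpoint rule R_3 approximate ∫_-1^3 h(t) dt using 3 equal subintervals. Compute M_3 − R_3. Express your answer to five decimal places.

-15.11111

M_3 ≈ -1.0370370.
R_3 ≈ 14.0740741.
M_3 − R_3 ≈ -15.11111.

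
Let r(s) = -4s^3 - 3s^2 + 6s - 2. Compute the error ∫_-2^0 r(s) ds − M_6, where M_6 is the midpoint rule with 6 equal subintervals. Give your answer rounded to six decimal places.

0.166667

Exact integral: ∫_-2^0 r(s) ds = -8.
M_6 ≈ -8.16666667.
Error ≈ -8 − (-8.16666667) ≈ 0.166667.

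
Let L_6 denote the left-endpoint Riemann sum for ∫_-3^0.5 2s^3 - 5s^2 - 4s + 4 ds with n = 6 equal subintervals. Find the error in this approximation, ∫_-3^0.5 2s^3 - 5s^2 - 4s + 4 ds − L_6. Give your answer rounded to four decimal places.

Exact integral: ∫_-3^0.5 f(s) ds ≈ -54.177083.
L_6 ≈ -81.158275.
Error ≈ -54.177083 − (-81.158275) ≈ 26.9812.

26.9812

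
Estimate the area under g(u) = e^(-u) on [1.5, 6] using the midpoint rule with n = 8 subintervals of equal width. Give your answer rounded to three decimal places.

Δu = (6 − 1.5)/8 = 0.5625.
Midpoints: 1.78125, 2.34375, 2.90625, 3.46875, 4.03125, 4.59375, 5.15625, 5.71875.
g(1.78125) ≈ 0.168, g(2.34375) ≈ 0.096, g(2.90625) ≈ 0.055, g(3.46875) ≈ 0.031, g(4.03125) ≈ 0.018, g(4.59375) ≈ 0.010, g(5.15625) ≈ 0.006, g(5.71875) ≈ 0.003.
Sum = Δu · [g(1.78125) + g(2.34375) + g(2.90625) + ...].
Sum ≈ 0.218.

0.218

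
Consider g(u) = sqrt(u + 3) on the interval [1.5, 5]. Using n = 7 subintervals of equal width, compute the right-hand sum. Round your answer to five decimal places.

Δu = (5 − 1.5)/7 = 0.5.
Right endpoints: 2, 2.5, 3, 3.5, 4, 4.5, 5.
g(2) ≈ 2.23607, g(2.5) ≈ 2.34521, g(3) ≈ 2.44949, g(3.5) ≈ 2.54951, g(4) ≈ 2.64575, g(4.5) ≈ 2.73861, g(5) ≈ 2.82843.
Sum = Δu · [g(2) + g(2.5) + g(3) + ...].
Sum ≈ 8.89653.

8.89653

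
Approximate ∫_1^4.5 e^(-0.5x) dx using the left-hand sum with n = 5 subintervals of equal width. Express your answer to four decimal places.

Δx = (4.5 − 1)/5 = 0.7.
Left endpoints: 1, 1.7, 2.4, 3.1, 3.8.
f(1) ≈ 0.6065, f(1.7) ≈ 0.4274, f(2.4) ≈ 0.3012, f(3.1) ≈ 0.2122, f(3.8) ≈ 0.1496.
Sum = Δx · [f(1) + f(1.7) + f(2.4) + f(3.1) + f(3.8)].
Sum ≈ 1.1879.

1.1879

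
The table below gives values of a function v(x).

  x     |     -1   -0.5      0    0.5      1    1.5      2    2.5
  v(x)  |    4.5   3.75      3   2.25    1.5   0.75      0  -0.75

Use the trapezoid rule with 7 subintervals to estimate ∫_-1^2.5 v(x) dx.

6.5625

Δx = 0.5.
T_7 = (0.5/2)·[4.5 + 2·3.75 + 2·3 + 2·2.25 + 2·1.5 + 2·0.75 + 2·0 + (-0.75)] = 6.5625.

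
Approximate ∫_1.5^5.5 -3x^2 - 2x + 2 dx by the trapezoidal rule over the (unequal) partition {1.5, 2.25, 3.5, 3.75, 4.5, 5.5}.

-184.90625

Subinterval widths: 0.75, 1.25, 0.25, 0.75, 1.
f(1.5) = -7.75, f(2.25) = -17.6875, f(3.5) = -41.75, f(3.75) = -47.6875, f(4.5) = -67.75, f(5.5) = -99.75.
On each subinterval the trapezoid contributes (Δx_i/2)·[f(x_{i-1}) + f(x_i)].
Sum = -184.90625.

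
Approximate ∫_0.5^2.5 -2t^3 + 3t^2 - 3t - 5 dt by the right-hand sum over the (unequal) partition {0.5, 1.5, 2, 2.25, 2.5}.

-28.0859375

Subinterval widths: 1, 0.5, 0.25, 0.25.
Right endpoints: 1.5, 2, 2.25, 2.5.
f(1.5) = -9.5, f(2) = -15, f(2.25) = -19.34375, f(2.5) = -25.
Sum = Σ Δt_i · f(t_i).
Sum = -28.0859375.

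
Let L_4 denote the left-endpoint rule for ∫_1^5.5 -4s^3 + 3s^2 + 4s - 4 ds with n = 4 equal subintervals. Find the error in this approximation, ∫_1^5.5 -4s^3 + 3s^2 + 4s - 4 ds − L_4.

Exact integral: ∫_1^5.5 f(s) ds = -708.1875.
L_4 = -429.75.
Error = -708.1875 − (-429.75) = -278.4375.

-278.4375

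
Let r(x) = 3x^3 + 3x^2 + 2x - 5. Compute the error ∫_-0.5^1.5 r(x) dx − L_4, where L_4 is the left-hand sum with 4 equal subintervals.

Exact integral: ∫_-0.5^1.5 r(x) dx = -0.75.
L_4 = -5.25.
Error = -0.75 − (-5.25) = 4.5.

4.5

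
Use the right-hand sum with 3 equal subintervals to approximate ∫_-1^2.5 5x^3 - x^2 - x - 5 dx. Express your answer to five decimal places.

73.43519

Δx = (2.5 − (-1))/3 = 7/6.
Right endpoints: 1/6, 4/3, 2.5.
f(1/6) = -1117/216, f(4/3) = 101/27, f(2.5) = 64.375.
Sum = Δx · [f(1/6) + f(4/3) + f(2.5)].
Sum ≈ 73.43519.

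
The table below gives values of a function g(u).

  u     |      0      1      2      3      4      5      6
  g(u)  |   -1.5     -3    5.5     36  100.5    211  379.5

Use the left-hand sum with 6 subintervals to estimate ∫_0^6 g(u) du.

Δu = 1.
Sum = 1·[(-1.5) + (-3) + 5.5 + 36 + 100.5 + 211] = 348.5.

348.5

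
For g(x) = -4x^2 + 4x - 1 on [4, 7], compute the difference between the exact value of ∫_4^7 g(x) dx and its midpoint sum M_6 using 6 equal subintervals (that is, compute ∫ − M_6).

-0.25

Exact integral: ∫_4^7 g(x) dx = -309.
M_6 = -308.75.
Error = -309 − (-308.75) = -0.25.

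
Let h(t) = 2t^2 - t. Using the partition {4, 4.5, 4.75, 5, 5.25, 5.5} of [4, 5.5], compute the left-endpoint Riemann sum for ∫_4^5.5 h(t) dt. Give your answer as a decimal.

56.8125

Subinterval widths: 0.5, 0.25, 0.25, 0.25, 0.25.
Left endpoints: 4, 4.5, 4.75, 5, 5.25.
h(4) = 28, h(4.5) = 36, h(4.75) = 40.375, h(5) = 45, h(5.25) = 49.875.
Sum = Σ Δt_i · h(t_i).
Sum = 56.8125.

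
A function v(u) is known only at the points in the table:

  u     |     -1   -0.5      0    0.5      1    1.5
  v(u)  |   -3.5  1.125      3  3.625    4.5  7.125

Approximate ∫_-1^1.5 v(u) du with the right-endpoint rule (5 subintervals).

Δu = 0.5.
Sum = 0.5·[1.125 + 3 + 3.625 + 4.5 + 7.125] = 9.6875.

9.6875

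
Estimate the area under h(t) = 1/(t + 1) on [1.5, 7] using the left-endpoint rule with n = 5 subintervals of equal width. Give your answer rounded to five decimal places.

Δt = (7 − 1.5)/5 = 1.1.
Left endpoints: 1.5, 2.6, 3.7, 4.8, 5.9.
h(1.5) = 0.4, h(2.6) = 5/18, h(3.7) = 10/47, h(4.8) = 5/29, h(5.9) = 10/69.
Sum = Δt · [h(1.5) + h(2.6) + h(3.7) + h(4.8) + h(5.9)].
Sum ≈ 1.32867.

1.32867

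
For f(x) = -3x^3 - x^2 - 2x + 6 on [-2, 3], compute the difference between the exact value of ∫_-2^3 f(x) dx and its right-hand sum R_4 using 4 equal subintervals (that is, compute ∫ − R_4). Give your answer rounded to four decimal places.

82.1615

Exact integral: ∫_-2^3 f(x) dx ≈ -35.416667.
R_4 = -117.578125.
Error ≈ -35.416667 − (-117.578125) ≈ 82.1615.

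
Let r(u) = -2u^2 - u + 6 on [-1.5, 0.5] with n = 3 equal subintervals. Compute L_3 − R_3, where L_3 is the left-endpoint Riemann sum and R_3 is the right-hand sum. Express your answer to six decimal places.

L_3 ≈ 9.70370370.
R_3 ≈ 11.03703704.
L_3 − R_3 ≈ -1.333333.

-1.333333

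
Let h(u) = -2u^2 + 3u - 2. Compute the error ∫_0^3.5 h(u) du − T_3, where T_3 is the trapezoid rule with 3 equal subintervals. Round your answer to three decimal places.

Exact integral: ∫_0^3.5 h(u) du ≈ -17.20833.
T_3 ≈ -18.79630.
Error ≈ -17.20833 − (-18.79630) ≈ 1.588.

1.588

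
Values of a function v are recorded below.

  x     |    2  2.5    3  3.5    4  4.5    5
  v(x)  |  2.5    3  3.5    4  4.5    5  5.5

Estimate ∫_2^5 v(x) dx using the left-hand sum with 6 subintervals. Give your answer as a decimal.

11.25

Δx = 0.5.
Sum = 0.5·[2.5 + 3 + 3.5 + 4 + 4.5 + 5] = 11.25.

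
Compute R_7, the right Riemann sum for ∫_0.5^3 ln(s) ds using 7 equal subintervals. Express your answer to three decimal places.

Δs = (3 − 0.5)/7 = 5/14.
Right endpoints: 6/7, 17/14, 11/7, 27/14, 16/7, 37/14, 3.
f(6/7) ≈ -0.154, f(17/14) ≈ 0.194, f(11/7) ≈ 0.452, f(27/14) ≈ 0.657, f(16/7) ≈ 0.827, f(37/14) ≈ 0.972, f(3) ≈ 1.099.
Sum = Δs · [f(6/7) + f(17/14) + f(11/7) + ...].
Sum ≈ 1.445.

1.445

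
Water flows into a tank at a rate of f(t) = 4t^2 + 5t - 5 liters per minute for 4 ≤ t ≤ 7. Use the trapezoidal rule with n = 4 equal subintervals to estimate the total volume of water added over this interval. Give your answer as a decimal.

Δt = (7 − 4)/4 = 0.75.
f(4) = 79, f(4.75) = 109, f(5.5) = 143.5, f(6.25) = 182.5, f(7) = 226.
T_4 = (Δt/2)·[f(t_0) + 2f(t_1) + 2f(t_2) + 2f(t_3) + f(t_4)].
Sum = 440.625.

440.625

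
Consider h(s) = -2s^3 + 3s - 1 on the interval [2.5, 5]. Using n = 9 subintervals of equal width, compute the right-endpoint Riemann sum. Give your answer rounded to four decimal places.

Δs = (5 − 2.5)/9 = 5/18.
Right endpoints: 25/9, 55/18, 10/3, 65/18, 35/9, 25/6, 40/9, 85/18, 5.
h(25/9) = -25904/729, h(55/18) = -142561/2916, h(10/3) = -1757/27, h(65/18) = -245951/2916, h(35/9) = -77974/729, h(25/6) = -14383/108, h(40/9) = -119009/729, h(85/18) = -575731/2916, h(5) = -236.
Sum = Δs · [h(25/9) + h(55/18) + h(10/3) + ...].
Sum ≈ -297.4074.

-297.4074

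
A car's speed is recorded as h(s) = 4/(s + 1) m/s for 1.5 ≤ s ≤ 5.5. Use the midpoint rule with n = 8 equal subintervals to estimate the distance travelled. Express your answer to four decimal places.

Δs = (5.5 − 1.5)/8 = 0.5.
Midpoints: 1.75, 2.25, 2.75, 3.25, 3.75, 4.25, 4.75, 5.25.
h(1.75) = 16/11, h(2.25) = 16/13, h(2.75) = 16/15, h(3.25) = 16/17, h(3.75) = 16/19, h(4.25) = 16/21, h(4.75) = 16/23, h(5.25) = 0.64.
Sum = Δs · [h(1.75) + h(2.25) + h(2.75) + ...].
Sum ≈ 3.8164.

3.8164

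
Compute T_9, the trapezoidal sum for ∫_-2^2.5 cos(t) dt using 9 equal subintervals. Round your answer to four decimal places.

Δt = (2.5 − (-2))/9 = 0.5.
f(-2) ≈ -0.4161, f(-1.5) ≈ 0.0707, f(-1) ≈ 0.5403, f(-0.5) ≈ 0.8776, f(0) ≈ 1.0000, f(0.5) ≈ 0.8776, f(1) ≈ 0.5403, f(1.5) ≈ 0.0707, f(2) ≈ -0.4161, f(2.5) ≈ -0.8011.
T_9 = (Δt/2)·[f(t_0) + 2f(t_1) + ... + 2f(t_{8}) + f(t_9)].
Sum ≈ 1.4762.

1.4762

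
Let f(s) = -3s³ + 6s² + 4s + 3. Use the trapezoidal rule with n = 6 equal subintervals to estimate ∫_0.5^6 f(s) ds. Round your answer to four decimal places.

Δs = (6 − 0.5)/6 = 11/12.
f(0.5) = 6.125, f(17/12) = 7015/576, f(7/3) = 62/9, f(3.25) = -23.609375, f(25/6) = -6709/72, f(61/12) = -124237/576, f(6) = -405.
T_6 = (Δs/2)·[f(s_0) + 2f(s_1) + ... + 2f(s_{5}) + f(s_6)].
Sum ≈ -470.1115.

-470.1115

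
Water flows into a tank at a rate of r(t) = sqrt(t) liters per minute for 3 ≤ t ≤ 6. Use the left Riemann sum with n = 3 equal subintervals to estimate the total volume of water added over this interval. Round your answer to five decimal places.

Δt = (6 − 3)/3 = 1.
Left endpoints: 3, 4, 5.
r(3) ≈ 1.73205, r(4) ≈ 2.00000, r(5) ≈ 2.23607.
Sum = Δt · [r(3) + r(4) + r(5)].
Sum ≈ 5.96812.

5.96812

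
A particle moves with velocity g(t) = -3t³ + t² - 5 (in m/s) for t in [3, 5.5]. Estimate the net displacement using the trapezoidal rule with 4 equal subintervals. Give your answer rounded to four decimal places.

Δt = (5.5 − 3)/4 = 0.625.
g(3) = -77, g(3.625) = -68999/512, g(4.25) = -217.234375, g(4.875) = -168349/512, g(5.5) = -473.875.
T_4 = (Δt/2)·[g(t_0) + 2g(t_1) + 2g(t_2) + 2g(t_3) + g(t_4)].
Sum ≈ -597.6514.

-597.6514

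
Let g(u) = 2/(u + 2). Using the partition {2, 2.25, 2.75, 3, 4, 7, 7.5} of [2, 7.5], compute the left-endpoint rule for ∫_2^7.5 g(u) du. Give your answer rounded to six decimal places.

Subinterval widths: 0.25, 0.5, 0.25, 1, 3, 0.5.
Left endpoints: 2, 2.25, 2.75, 3, 4, 7.
g(2) = 0.5, g(2.25) = 8/17, g(2.75) = 8/19, g(3) = 0.4, g(4) = 1/3, g(7) = 2/9.
Sum = Σ Δu_i · g(u_i).
Sum ≈ 1.976668.

1.976668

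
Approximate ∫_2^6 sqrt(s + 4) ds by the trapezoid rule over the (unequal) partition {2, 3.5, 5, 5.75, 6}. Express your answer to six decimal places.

Subinterval widths: 1.5, 1.5, 0.75, 0.25.
f(2) ≈ 2.449490, f(3.5) ≈ 2.738613, f(5) ≈ 3.000000, f(5.75) ≈ 3.122499, f(6) ≈ 3.162278.
On each subinterval the trapezoid contributes (Δs_i/2)·[f(s_{i-1}) + f(s_i)].
Sum ≈ 11.276571.

11.276571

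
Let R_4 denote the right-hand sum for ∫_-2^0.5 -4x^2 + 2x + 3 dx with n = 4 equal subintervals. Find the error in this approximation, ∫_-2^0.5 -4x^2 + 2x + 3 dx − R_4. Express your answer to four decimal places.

-5.5990

Exact integral: ∫_-2^0.5 f(x) dx ≈ -7.083333.
R_4 = -1.484375.
Error ≈ -7.083333 − (-1.484375) ≈ -5.5990.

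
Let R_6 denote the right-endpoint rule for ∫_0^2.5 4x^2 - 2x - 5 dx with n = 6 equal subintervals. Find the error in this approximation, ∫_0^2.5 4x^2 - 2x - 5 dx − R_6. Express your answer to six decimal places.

-4.456019

Exact integral: ∫_0^2.5 f(x) dx ≈ 2.08333333.
R_6 ≈ 6.53935185.
Error ≈ 2.08333333 − 6.53935185 ≈ -4.456019.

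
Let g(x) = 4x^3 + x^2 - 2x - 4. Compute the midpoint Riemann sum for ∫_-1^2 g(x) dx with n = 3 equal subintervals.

Δx = (2 − (-1))/3 = 1.
Midpoints: -0.5, 0.5, 1.5.
g(-0.5) = -3.25, g(0.5) = -4.25, g(1.5) = 8.75.
Sum = Δx · [g(-0.5) + g(0.5) + g(1.5)].
Sum = 1.25.

1.25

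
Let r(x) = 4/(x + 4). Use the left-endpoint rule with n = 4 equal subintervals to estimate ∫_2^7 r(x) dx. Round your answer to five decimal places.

Δx = (7 − 2)/4 = 1.25.
Left endpoints: 2, 3.25, 4.5, 5.75.
r(2) = 2/3, r(3.25) = 16/29, r(4.5) = 8/17, r(5.75) = 16/39.
Sum = Δx · [r(2) + r(3.25) + r(4.5) + r(5.75)].
Sum ≈ 2.62404.

2.62404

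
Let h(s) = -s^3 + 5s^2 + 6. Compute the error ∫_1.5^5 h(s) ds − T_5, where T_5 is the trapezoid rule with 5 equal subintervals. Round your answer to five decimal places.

Exact integral: ∫_1.5^5 h(s) ds ≈ 68.7239583.
T_5 = 67.36625.
Error ≈ 68.7239583 − 67.36625 ≈ 1.35771.

1.35771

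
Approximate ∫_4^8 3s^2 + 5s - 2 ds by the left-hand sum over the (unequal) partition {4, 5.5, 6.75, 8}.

Subinterval widths: 1.5, 1.25, 1.25.
Left endpoints: 4, 5.5, 6.75.
f(4) = 66, f(5.5) = 116.25, f(6.75) = 168.4375.
Sum = Σ Δs_i · f(s_i).
Sum = 454.859375.

454.859375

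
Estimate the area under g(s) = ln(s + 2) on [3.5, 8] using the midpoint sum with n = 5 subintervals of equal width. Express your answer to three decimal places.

Δs = (8 − 3.5)/5 = 0.9.
Midpoints: 3.95, 4.85, 5.75, 6.65, 7.55.
g(3.95) ≈ 1.783, g(4.85) ≈ 1.924, g(5.75) ≈ 2.048, g(6.65) ≈ 2.158, g(7.55) ≈ 2.257.
Sum = Δs · [g(3.95) + g(4.85) + g(5.75) + g(6.65) + g(7.55)].
Sum ≈ 9.152.

9.152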